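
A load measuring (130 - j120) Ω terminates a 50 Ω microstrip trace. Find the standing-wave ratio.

VSWR ≈ 5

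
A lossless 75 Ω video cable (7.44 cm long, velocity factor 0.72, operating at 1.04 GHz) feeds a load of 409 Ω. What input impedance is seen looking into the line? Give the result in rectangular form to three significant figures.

Z_in ≈ 22.3 + j57.3 Ω

λ = v/f = 0.72·c / 1.04 GHz = 0.208 m
βl = 2π·l/λ = 2π × 0.358 = 129°
tan(βl) = tan(129°) = -1.24
Z_in = Z_0·(Z_L + jZ_0·tanβl)/(Z_0 + jZ_L·tanβl)
     = 75·(409 − j92.7)/(75 − j506)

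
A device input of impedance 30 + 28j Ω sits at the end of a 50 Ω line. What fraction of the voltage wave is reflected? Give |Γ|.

Γ = (Z_L − Z_0)/(Z_L + Z_0) = (-20 + j28)/(80 + j28)
|Γ| = 34.4/84.8

|Γ| ≈ 0.406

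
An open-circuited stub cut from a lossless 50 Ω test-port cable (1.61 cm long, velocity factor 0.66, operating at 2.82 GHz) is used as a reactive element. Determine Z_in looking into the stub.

Z_in ≈ −j6.54 Ω

λ = v/f = 0.66·c / 2.82 GHz = 0.0702 m
βl = 2π·l/λ = 2π × 0.229 = 82.5°
tan(βl) = 7.65
For an open-circuited stub, Z_in = −jZ_0·cot(βl) = −jZ_0/tan(βl)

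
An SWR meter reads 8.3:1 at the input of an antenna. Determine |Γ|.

|Γ| = (S − 1)/(S + 1) = (8.3 − 1)/(8.3 + 1) = 7.3/9.3

|Γ| ≈ 0.785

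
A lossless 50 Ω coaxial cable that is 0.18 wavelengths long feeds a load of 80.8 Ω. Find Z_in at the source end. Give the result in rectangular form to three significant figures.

Z_in ≈ 34.8 − j13.4 Ω

βl = 2π × 0.18 = 64.8°
tan(βl) = tan(64.8°) = 2.13
Z_in = Z_0·(Z_L + jZ_0·tanβl)/(Z_0 + jZ_L·tanβl)
     = 50·(80.8 + j106)/(50 + j172)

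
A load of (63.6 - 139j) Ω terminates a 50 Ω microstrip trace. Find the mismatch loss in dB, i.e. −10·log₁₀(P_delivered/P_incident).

mismatch loss ≈ 4.04 dB

Γ = (13.6 − j139)/(113.6 − j139), |Γ| = 0.778
|Γ|² = 0.605, so P_del/P_inc = 1 − |Γ|² = 0.395
ML = −10·log₁₀(1 − |Γ|²)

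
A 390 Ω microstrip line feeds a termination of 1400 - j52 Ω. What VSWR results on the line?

VSWR ≈ 3.6

Γ = (Z_L − Z_0)/(Z_L + Z_0) = (1010 − j52)/(1790 − j52)
|Γ| = 1010/1790 = 0.565
VSWR = (1 + |Γ|)/(1 − |Γ|) = 1.56/0.435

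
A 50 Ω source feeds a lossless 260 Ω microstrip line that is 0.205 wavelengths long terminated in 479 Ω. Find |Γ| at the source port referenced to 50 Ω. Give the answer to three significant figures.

βl = 2π × 0.205 = 73.8°
tan(βl) = 3.44
Z_in = Z_0·(Z_L + jZ_0·tanβl)/(Z_0 + jZ_L·tanβl) = 149 − j52 Ω
Γ_s = (Z_in − Z_s)/(Z_in + Z_s) = (99.3 − j52)/(199 − j52), |Γ_s| = 0.544

|Γ| ≈ 0.544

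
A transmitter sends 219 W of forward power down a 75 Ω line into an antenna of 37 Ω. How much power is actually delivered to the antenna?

P_delivered ≈ 194 W

Γ = (37 − 75)/(37 + 75) = -0.339
|Γ|² = 0.115
P_refl = |Γ|²·P_inc = 25.2 W, P_del = (1 − |Γ|²)·P_inc = 194 W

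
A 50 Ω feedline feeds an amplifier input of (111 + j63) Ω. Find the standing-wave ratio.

VSWR ≈ 3.06

Γ = (Z_L − Z_0)/(Z_L + Z_0) = (61 + j63)/(161 + j63)
|Γ| = 87.7/173 = 0.507
VSWR = (1 + |Γ|)/(1 − |Γ|) = 1.51/0.493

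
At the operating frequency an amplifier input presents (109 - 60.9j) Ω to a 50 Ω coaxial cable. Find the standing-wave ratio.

VSWR ≈ 2.98

Γ = (Z_L − Z_0)/(Z_L + Z_0) = (59 − j60.9)/(159 − j60.9)
|Γ| = 84.8/170 = 0.498
VSWR = (1 + |Γ|)/(1 − |Γ|) = 1.5/0.502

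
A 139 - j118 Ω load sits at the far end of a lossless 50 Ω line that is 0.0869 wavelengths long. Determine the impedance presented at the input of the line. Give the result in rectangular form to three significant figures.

Z_in ≈ 21.7 − j51 Ω

βl = 2π × 0.0869 = 31.3°
tan(βl) = tan(31.3°) = 0.608
Z_in = Z_0·(Z_L + jZ_0·tanβl)/(Z_0 + jZ_L·tanβl)
     = 50·(139 − j87.6)/(122 + j84.5)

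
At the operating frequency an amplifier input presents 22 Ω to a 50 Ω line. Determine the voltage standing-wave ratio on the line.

VSWR ≈ 2.27

Γ = (22 − 50)/(22 + 50) = -0.389
VSWR = (1 + 0.389)/(1 − 0.389)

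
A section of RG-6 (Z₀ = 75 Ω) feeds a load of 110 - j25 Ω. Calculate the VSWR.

VSWR ≈ 1.6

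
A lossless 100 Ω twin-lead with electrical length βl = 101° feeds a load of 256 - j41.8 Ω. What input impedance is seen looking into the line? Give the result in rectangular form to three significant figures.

tan(βl) = tan(101°) = -5.14
Z_in = Z_0·(Z_L + jZ_0·tanβl)/(Z_0 + jZ_L·tanβl)
     = 100·(256 − j556)/(-115 − j1320)

Z_in ≈ 40.2 + j23 Ω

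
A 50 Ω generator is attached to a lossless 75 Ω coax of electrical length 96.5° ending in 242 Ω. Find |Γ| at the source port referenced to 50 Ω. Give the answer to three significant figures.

|Γ| ≈ 0.373

tan(βl) = -8.78
Z_in = Z_0·(Z_L + jZ_0·tanβl)/(Z_0 + jZ_L·tanβl) = 23.5 + j7.71 Ω
Γ_s = (Z_in − Z_s)/(Z_in + Z_s) = (-26.5 + j7.71)/(73.5 + j7.71), |Γ_s| = 0.373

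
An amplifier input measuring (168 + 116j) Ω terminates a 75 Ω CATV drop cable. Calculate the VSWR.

VSWR ≈ 3.47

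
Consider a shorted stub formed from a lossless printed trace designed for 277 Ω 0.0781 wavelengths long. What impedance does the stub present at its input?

Z_in ≈ +j148 Ω

βl = 2π × 0.0781 = 28.1°
tan(βl) = 0.534
For a shorted stub, Z_in = jZ_0·tan(βl)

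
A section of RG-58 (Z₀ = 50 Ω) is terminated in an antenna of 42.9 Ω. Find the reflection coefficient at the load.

Γ = (Z_L − Z_0)/(Z_L + Z_0) = (42.9 − 50)/(42.9 + 50) = -7.1/92.9

Γ = -0.0764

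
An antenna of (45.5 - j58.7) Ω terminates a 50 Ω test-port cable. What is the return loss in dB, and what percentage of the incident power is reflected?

RL ≈ 5.59 dB; 27.6% of incident power reflected

Γ = (-4.5 − j58.7)/(95.5 − j58.7), |Γ| = 0.525
RL = −20·log₁₀(0.525) = 5.59 dB
P_refl/P_inc = |Γ|² = 0.276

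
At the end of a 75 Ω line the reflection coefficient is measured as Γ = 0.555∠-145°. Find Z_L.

Z_L = Z_0·(1 + Γ)/(1 − Γ) = 75·(0.545 − j0.318)/(1.45 + j0.318)

Z_L ≈ 23.4 − j21.5 Ω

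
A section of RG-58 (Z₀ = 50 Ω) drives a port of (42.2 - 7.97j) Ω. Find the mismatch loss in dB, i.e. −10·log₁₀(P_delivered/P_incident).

mismatch loss ≈ 0.0635 dB

Γ = (-7.8 − j7.97)/(92.2 − j7.97), |Γ| = 0.121
|Γ|² = 0.0145, so P_del/P_inc = 1 − |Γ|² = 0.985
ML = −10·log₁₀(1 − |Γ|²)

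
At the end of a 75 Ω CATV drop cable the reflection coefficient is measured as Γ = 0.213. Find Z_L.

Z_L ≈ 116 Ω

Z_L = Z_0·(1 + Γ)/(1 − Γ) = 75·(1.21)/(0.787)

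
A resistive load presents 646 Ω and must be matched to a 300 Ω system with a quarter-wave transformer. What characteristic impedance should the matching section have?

Z_qwt = √(Z_0·R_L) = √(300 × 646) = √193800

Z_qwt ≈ 440 Ω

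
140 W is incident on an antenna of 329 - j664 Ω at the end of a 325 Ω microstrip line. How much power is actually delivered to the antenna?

|Γ| = |(4 − j664)/(654 − j664)| = 0.712
|Γ|² = 0.508
P_refl = |Γ|²·P_inc = 71.1 W, P_del = (1 − |Γ|²)·P_inc = 68.9 W

P_delivered ≈ 68.9 W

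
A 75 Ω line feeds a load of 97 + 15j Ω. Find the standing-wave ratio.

VSWR ≈ 1.36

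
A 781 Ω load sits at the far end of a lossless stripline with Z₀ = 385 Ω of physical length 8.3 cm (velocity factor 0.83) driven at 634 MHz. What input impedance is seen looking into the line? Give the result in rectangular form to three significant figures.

Z_in ≈ 198 − j71.2 Ω

λ = v/f = 0.83·c / 634 MHz = 0.393 m
βl = 2π·l/λ = 2π × 0.211 = 76.1°
tan(βl) = tan(76.1°) = 4.03
Z_in = Z_0·(Z_L + jZ_0·tanβl)/(Z_0 + jZ_L·tanβl)
     = 385·(781 + j1550)/(385 + j3150)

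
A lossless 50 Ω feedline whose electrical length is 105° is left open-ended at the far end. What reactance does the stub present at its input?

X_in ≈ 13.4 Ω (inductive)

tan(βl) = -3.73
For an open-ended stub, Z_in = −jZ_0·cot(βl) = −jZ_0/tan(βl)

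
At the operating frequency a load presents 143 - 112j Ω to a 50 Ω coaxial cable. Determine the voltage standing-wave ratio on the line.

VSWR ≈ 4.75

Γ = (Z_L − Z_0)/(Z_L + Z_0) = (93 − j112)/(193 − j112)
|Γ| = 146/223 = 0.652
VSWR = (1 + |Γ|)/(1 − |Γ|) = 1.65/0.348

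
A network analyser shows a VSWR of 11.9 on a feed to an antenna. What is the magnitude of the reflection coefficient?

|Γ| ≈ 0.845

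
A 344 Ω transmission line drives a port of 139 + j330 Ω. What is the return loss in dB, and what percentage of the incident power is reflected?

Γ = (-205 + j330)/(483 + j330), |Γ| = 0.664
RL = −20·log₁₀(0.664) = 3.56 dB
P_refl/P_inc = |Γ|² = 0.441

RL ≈ 3.56 dB; 44.1% of incident power reflected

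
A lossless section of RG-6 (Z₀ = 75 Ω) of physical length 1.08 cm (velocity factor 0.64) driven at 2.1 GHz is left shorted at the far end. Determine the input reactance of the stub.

λ = v/f = 0.64·c / 2.1 GHz = 0.0914 m
βl = 2π·l/λ = 2π × 0.118 = 42.5°
tan(βl) = 0.917
For a shorted stub, Z_in = jZ_0·tan(βl)

X_in ≈ 68.8 Ω (inductive)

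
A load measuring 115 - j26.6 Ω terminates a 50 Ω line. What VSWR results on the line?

VSWR ≈ 2.45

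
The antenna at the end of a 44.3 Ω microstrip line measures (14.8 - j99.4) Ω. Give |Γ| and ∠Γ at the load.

Γ ≈ 0.897 ∠ -47.3°

Γ = (Z_L − Z_0)/(Z_L + Z_0) = (-29.5 − j99.4)/(59.1 − j99.4)
|Γ| = 104/116 = 0.897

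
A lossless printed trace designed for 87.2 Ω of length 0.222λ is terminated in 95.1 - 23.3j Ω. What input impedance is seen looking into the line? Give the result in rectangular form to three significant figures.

βl = 2π × 0.222 = 79.9°
tan(βl) = tan(79.9°) = 5.63
Z_in = Z_0·(Z_L + jZ_0·tanβl)/(Z_0 + jZ_L·tanβl)
     = 87.2·(95.1 + j467)/(218 + j535)

Z_in ≈ 70.7 + j13.3 Ω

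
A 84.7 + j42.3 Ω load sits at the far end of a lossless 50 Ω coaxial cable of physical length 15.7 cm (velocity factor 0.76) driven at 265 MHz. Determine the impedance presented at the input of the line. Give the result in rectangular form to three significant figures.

λ = v/f = 0.76·c / 265 MHz = 0.86 m
βl = 2π·l/λ = 2π × 0.182 = 65.7°
tan(βl) = tan(65.7°) = 2.21
Z_in = Z_0·(Z_L + jZ_0·tanβl)/(Z_0 + jZ_L·tanβl)
     = 50·(84.7 + j153)/(-43.6 + j188)

Z_in ≈ 33.7 − j30.4 Ω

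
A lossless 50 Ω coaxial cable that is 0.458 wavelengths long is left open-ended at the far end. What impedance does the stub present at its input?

βl = 2π × 0.458 = 165°
tan(βl) = -0.27
For an open-ended stub, Z_in = −jZ_0·cot(βl) = −jZ_0/tan(βl)

Z_in ≈ +j185 Ω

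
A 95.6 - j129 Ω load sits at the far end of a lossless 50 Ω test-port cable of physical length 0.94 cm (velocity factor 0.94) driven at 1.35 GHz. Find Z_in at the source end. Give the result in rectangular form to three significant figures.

λ = v/f = 0.94·c / 1.35 GHz = 0.209 m
βl = 2π·l/λ = 2π × 0.045 = 16.2°
tan(βl) = tan(16.2°) = 0.291
Z_in = Z_0·(Z_L + jZ_0·tanβl)/(Z_0 + jZ_L·tanβl)
     = 50·(95.6 − j114)/(87.5 + j27.8)

Z_in ≈ 30.8 − j75.2 Ω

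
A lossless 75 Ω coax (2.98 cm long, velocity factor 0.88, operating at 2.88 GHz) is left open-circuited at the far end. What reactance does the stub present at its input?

λ = v/f = 0.88·c / 2.88 GHz = 0.0917 m
βl = 2π·l/λ = 2π × 0.325 = 117°
tan(βl) = -1.96
For an open-circuited stub, Z_in = −jZ_0·cot(βl) = −jZ_0/tan(βl)

X_in ≈ 38.3 Ω (inductive)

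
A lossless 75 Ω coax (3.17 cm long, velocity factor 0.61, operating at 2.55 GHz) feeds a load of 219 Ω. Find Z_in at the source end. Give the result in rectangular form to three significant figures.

Z_in ≈ 111 + j96 Ω

λ = v/f = 0.61·c / 2.55 GHz = 0.0718 m
βl = 2π·l/λ = 2π × 0.442 = 159°
tan(βl) = tan(159°) = -0.383
Z_in = Z_0·(Z_L + jZ_0·tanβl)/(Z_0 + jZ_L·tanβl)
     = 75·(219 − j28.8)/(75 − j84)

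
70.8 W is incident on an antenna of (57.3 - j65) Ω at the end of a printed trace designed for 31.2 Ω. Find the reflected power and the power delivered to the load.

|Γ| = |(26.1 − j65)/(88.5 − j65)| = 0.638
|Γ|² = 0.407
P_refl = |Γ|²·P_inc = 28.8 W, P_del = (1 − |Γ|²)·P_inc = 42 W

P_reflected ≈ 28.8 W; P_delivered ≈ 42 W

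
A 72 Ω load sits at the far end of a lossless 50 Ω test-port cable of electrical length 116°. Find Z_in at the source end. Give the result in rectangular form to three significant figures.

Z_in ≈ 38.6 + j11.3 Ω

tan(βl) = tan(116°) = -2.05
Z_in = Z_0·(Z_L + jZ_0·tanβl)/(Z_0 + jZ_L·tanβl)
     = 50·(72 − j103)/(50 − j148)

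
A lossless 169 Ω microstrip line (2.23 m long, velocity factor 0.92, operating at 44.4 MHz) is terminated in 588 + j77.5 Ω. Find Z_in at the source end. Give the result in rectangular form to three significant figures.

Z_in ≈ 71.2 + j112 Ω

λ = v/f = 0.92·c / 44.4 MHz = 6.22 m
βl = 2π·l/λ = 2π × 0.359 = 129°
tan(βl) = tan(129°) = -1.23
Z_in = Z_0·(Z_L + jZ_0·tanβl)/(Z_0 + jZ_L·tanβl)
     = 169·(588 − j130)/(264 − j722)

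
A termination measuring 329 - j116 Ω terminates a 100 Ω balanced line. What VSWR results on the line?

VSWR ≈ 3.74

Γ = (Z_L − Z_0)/(Z_L + Z_0) = (229 − j116)/(429 − j116)
|Γ| = 257/444 = 0.578
VSWR = (1 + |Γ|)/(1 − |Γ|) = 1.58/0.422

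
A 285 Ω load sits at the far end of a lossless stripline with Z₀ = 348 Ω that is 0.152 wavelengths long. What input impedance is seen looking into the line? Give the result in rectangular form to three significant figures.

βl = 2π × 0.152 = 54.7°
tan(βl) = tan(54.7°) = 1.41
Z_in = Z_0·(Z_L + jZ_0·tanβl)/(Z_0 + jZ_L·tanβl)
     = 348·(285 + j492)/(348 + j403)

Z_in ≈ 365 + j69.2 Ω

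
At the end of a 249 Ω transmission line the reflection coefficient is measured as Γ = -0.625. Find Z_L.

Z_L ≈ 57.5 Ω

Z_L = Z_0·(1 + Γ)/(1 − Γ) = 249·(0.375)/(1.62)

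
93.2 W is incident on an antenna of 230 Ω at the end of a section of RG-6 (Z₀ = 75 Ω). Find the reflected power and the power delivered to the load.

P_reflected ≈ 24.1 W; P_delivered ≈ 69.1 W

Γ = (230 − 75)/(230 + 75) = 0.508
|Γ|² = 0.258
P_refl = |Γ|²·P_inc = 24.1 W, P_del = (1 − |Γ|²)·P_inc = 69.1 W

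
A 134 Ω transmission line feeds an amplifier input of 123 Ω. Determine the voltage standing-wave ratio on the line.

VSWR ≈ 1.09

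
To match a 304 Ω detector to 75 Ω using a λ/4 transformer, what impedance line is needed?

Z_qwt = √(Z_0·R_L) = √(75 × 304) = √22800

Z_qwt ≈ 151 Ω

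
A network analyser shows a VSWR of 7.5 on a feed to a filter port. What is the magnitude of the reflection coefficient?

|Γ| ≈ 0.765

|Γ| = (S − 1)/(S + 1) = (7.5 − 1)/(7.5 + 1) = 6.5/8.5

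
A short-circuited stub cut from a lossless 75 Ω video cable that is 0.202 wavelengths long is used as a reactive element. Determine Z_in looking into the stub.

Z_in ≈ +j241 Ω

βl = 2π × 0.202 = 72.7°
tan(βl) = 3.21
For a short-circuited stub, Z_in = jZ_0·tan(βl)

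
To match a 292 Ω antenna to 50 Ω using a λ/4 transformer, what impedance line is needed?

Z_qwt ≈ 121 Ω

Z_qwt = √(Z_0·R_L) = √(50 × 292) = √14600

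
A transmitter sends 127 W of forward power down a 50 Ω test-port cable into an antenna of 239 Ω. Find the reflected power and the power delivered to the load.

Γ = (239 − 50)/(239 + 50) = 0.654
|Γ|² = 0.428
P_refl = |Γ|²·P_inc = 54.3 W, P_del = (1 − |Γ|²)·P_inc = 72.7 W

P_reflected ≈ 54.3 W; P_delivered ≈ 72.7 W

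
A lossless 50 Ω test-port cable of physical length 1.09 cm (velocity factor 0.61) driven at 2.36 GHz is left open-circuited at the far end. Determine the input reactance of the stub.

λ = v/f = 0.61·c / 2.36 GHz = 0.0775 m
βl = 2π·l/λ = 2π × 0.141 = 50.6°
tan(βl) = 1.22
For an open-circuited stub, Z_in = −jZ_0·cot(βl) = −jZ_0/tan(βl)

X_in ≈ -41.1 Ω (capacitive)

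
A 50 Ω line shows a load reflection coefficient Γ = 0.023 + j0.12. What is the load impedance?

Z_L ≈ 50.8 + j12.4 Ω

Z_L = Z_0·(1 + Γ)/(1 − Γ) = 50·(1.02 + j0.12)/(0.977 − j0.12)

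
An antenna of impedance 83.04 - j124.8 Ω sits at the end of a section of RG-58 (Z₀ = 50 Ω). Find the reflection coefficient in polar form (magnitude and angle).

Γ = (Z_L − Z_0)/(Z_L + Z_0) = (33.04 − j124.8)/(133 − j124.8)
|Γ| = 129/182 = 0.708

Γ ≈ 0.708 ∠ -32°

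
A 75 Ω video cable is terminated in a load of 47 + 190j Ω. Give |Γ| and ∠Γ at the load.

Γ ≈ 0.851 ∠ 41.1°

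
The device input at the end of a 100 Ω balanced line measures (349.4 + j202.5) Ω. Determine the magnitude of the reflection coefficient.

Γ = (Z_L − Z_0)/(Z_L + Z_0) = (249.4 + j202.5)/(449.4 + j202.5)
|Γ| = 321/493

|Γ| ≈ 0.652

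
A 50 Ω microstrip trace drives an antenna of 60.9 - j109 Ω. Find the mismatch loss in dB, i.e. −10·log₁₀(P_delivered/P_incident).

Γ = (10.9 − j109)/(110.9 − j109), |Γ| = 0.704
|Γ|² = 0.496, so P_del/P_inc = 1 − |Γ|² = 0.504
ML = −10·log₁₀(1 − |Γ|²)

mismatch loss ≈ 2.98 dB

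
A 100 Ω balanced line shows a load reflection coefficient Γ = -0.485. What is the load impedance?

Z_L = Z_0·(1 + Γ)/(1 − Γ) = 100·(0.515)/(1.48)

Z_L ≈ 34.7 Ω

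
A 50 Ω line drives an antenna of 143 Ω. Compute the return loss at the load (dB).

Γ = (143 − 50)/(143 + 50) = 0.482
RL = −20·log₁₀|Γ| = −20·log₁₀(0.482)

RL ≈ 6.34 dB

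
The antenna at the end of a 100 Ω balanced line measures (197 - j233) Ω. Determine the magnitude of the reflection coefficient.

|Γ| ≈ 0.669

Γ = (Z_L − Z_0)/(Z_L + Z_0) = (97 − j233)/(297 − j233)
|Γ| = 252/377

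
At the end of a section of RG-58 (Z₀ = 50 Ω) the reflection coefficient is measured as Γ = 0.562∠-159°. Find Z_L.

Z_L ≈ 14.5 − j8.52 Ω

Z_L = Z_0·(1 + Γ)/(1 − Γ) = 50·(0.475 − j0.201)/(1.52 + j0.201)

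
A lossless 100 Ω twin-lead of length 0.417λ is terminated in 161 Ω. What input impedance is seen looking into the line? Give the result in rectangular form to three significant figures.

Z_in ≈ 115 + j49.3 Ω

βl = 2π × 0.417 = 150°
tan(βl) = tan(150°) = -0.575
Z_in = Z_0·(Z_L + jZ_0·tanβl)/(Z_0 + jZ_L·tanβl)
     = 100·(161 − j57.5)/(100 − j92.5)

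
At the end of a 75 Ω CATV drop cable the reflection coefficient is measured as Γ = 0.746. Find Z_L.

Z_L ≈ 516 Ω

Z_L = Z_0·(1 + Γ)/(1 − Γ) = 75·(1.75)/(0.254)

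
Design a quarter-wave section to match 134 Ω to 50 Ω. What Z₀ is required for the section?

Z_qwt = √(Z_0·R_L) = √(50 × 134) = √6700

Z_qwt ≈ 81.9 Ω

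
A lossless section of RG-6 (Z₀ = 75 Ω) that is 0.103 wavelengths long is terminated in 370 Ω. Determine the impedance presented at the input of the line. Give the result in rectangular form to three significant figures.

Z_in ≈ 39 − j88.8 Ω

βl = 2π × 0.103 = 37.1°
tan(βl) = tan(37.1°) = 0.756
Z_in = Z_0·(Z_L + jZ_0·tanβl)/(Z_0 + jZ_L·tanβl)
     = 75·(370 + j56.7)/(75 + j280)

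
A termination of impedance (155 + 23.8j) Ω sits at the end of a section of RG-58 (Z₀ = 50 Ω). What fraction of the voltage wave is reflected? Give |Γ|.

|Γ| ≈ 0.522

Γ = (Z_L − Z_0)/(Z_L + Z_0) = (105 + j23.8)/(205 + j23.8)
|Γ| = 108/206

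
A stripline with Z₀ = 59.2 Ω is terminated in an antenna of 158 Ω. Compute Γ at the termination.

Γ = 0.455

Γ = (Z_L − Z_0)/(Z_L + Z_0) = (158 − 59.2)/(158 + 59.2) = 98.8/217.2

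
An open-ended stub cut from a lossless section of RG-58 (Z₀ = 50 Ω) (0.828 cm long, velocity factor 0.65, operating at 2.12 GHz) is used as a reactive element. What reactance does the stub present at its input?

X_in ≈ -78.8 Ω (capacitive)

λ = v/f = 0.65·c / 2.12 GHz = 0.092 m
βl = 2π·l/λ = 2π × 0.09 = 32.4°
tan(βl) = 0.635
For an open-ended stub, Z_in = −jZ_0·cot(βl) = −jZ_0/tan(βl)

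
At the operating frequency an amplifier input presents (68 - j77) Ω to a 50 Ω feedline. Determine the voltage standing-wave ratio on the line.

VSWR ≈ 3.56

Γ = (Z_L − Z_0)/(Z_L + Z_0) = (18 − j77)/(118 − j77)
|Γ| = 79.1/141 = 0.561
VSWR = (1 + |Γ|)/(1 − |Γ|) = 1.56/0.439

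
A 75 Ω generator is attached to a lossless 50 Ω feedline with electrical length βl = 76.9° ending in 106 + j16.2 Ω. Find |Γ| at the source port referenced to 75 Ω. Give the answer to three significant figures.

tan(βl) = 4.3
Z_in = Z_0·(Z_L + jZ_0·tanβl)/(Z_0 + jZ_L·tanβl) = 24.8 − j12.7 Ω
Γ_s = (Z_in − Z_s)/(Z_in + Z_s) = (-50.2 − j12.7)/(99.8 − j12.7), |Γ_s| = 0.514

|Γ| ≈ 0.514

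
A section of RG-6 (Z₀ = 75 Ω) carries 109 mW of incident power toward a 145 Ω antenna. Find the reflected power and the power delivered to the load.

Γ = (145 − 75)/(145 + 75) = 0.318
|Γ|² = 0.101
P_refl = |Γ|²·P_inc = 11 mW, P_del = (1 − |Γ|²)·P_inc = 98 mW

P_reflected ≈ 11 mW; P_delivered ≈ 98 mW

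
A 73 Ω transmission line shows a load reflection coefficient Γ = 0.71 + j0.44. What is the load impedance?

Z_L ≈ 79.5 + j231 Ω

Z_L = Z_0·(1 + Γ)/(1 − Γ) = 73·(1.71 + j0.44)/(0.29 − j0.44)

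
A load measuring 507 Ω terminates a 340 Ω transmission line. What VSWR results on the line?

VSWR ≈ 1.49

For a purely resistive load, VSWR = R_L/Z_0 or Z_0/R_L (whichever > 1) = 507/340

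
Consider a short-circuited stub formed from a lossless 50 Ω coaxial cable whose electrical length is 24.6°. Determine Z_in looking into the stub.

Z_in ≈ +j22.9 Ω

tan(βl) = 0.458
For a short-circuited stub, Z_in = jZ_0·tan(βl)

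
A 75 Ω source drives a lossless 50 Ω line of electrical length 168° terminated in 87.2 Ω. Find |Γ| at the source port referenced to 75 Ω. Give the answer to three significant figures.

|Γ| ≈ 0.126

tan(βl) = -0.213
Z_in = Z_0·(Z_L + jZ_0·tanβl)/(Z_0 + jZ_L·tanβl) = 80.1 + j19.1 Ω
Γ_s = (Z_in − Z_s)/(Z_in + Z_s) = (5.13 + j19.1)/(155 + j19.1), |Γ_s| = 0.126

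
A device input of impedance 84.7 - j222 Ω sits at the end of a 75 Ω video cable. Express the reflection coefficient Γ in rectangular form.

Γ ≈ 0.68 − j0.445

Γ = (Z_L − Z_0)/(Z_L + Z_0) = (9.7 − j222)/(159.7 − j222)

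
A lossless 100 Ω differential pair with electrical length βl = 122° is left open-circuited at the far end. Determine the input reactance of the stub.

tan(βl) = -1.6
For an open-circuited stub, Z_in = −jZ_0·cot(βl) = −jZ_0/tan(βl)

X_in ≈ 62.5 Ω (inductive)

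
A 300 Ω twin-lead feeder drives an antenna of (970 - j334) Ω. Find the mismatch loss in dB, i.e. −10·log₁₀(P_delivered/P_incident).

mismatch loss ≈ 1.71 dB

Γ = (670 − j334)/(1270 − j334), |Γ| = 0.57
|Γ|² = 0.325, so P_del/P_inc = 1 − |Γ|² = 0.675
ML = −10·log₁₀(1 − |Γ|²)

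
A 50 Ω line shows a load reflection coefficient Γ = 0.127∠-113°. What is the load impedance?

Z_L = Z_0·(1 + Γ)/(1 − Γ) = 50·(0.95 − j0.117)/(1.05 + j0.117)

Z_L ≈ 44.1 − j10.5 Ω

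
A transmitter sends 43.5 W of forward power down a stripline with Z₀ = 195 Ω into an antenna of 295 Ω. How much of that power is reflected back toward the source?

P_reflected ≈ 1.81 W

Γ = (295 − 195)/(295 + 195) = 0.204
|Γ|² = 0.0416
P_refl = |Γ|²·P_inc = 1.81 W, P_del = (1 − |Γ|²)·P_inc = 41.7 W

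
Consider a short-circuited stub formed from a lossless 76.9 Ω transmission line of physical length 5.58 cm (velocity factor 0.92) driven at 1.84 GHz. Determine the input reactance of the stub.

λ = v/f = 0.92·c / 1.84 GHz = 0.15 m
βl = 2π·l/λ = 2π × 0.372 = 134°
tan(βl) = -1.04
For a short-circuited stub, Z_in = jZ_0·tan(βl)

X_in ≈ -79.9 Ω (capacitive)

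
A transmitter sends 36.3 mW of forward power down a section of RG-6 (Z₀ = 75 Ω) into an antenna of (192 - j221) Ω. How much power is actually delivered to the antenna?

|Γ| = |(117 − j221)/(267 − j221)| = 0.721
|Γ|² = 0.521
P_refl = |Γ|²·P_inc = 18.9 mW, P_del = (1 − |Γ|²)·P_inc = 17.4 mW

P_delivered ≈ 17.4 mW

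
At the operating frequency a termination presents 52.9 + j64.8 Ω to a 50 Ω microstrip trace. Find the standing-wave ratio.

Γ = (Z_L − Z_0)/(Z_L + Z_0) = (2.9 + j64.8)/(102.9 + j64.8)
|Γ| = 64.9/122 = 0.533
VSWR = (1 + |Γ|)/(1 − |Γ|) = 1.53/0.467

VSWR ≈ 3.29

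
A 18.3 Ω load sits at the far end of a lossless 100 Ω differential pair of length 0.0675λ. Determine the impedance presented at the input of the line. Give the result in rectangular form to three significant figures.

Z_in ≈ 21.9 + j43.3 Ω

βl = 2π × 0.0675 = 24.3°
tan(βl) = tan(24.3°) = 0.452
Z_in = Z_0·(Z_L + jZ_0·tanβl)/(Z_0 + jZ_L·tanβl)
     = 100·(18.3 + j45.2)/(100 + j8.26)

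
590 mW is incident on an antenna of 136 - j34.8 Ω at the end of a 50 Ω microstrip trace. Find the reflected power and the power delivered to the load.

P_reflected ≈ 142 mW; P_delivered ≈ 448 mW

|Γ| = |(86 − j34.8)/(186 − j34.8)| = 0.49
|Γ|² = 0.24
P_refl = |Γ|²·P_inc = 142 mW, P_del = (1 − |Γ|²)·P_inc = 448 mW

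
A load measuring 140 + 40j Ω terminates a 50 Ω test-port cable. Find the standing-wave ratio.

Γ = (Z_L − Z_0)/(Z_L + Z_0) = (90 + j40)/(190 + j40)
|Γ| = 98.5/194 = 0.507
VSWR = (1 + |Γ|)/(1 − |Γ|) = 1.51/0.493

VSWR ≈ 3.06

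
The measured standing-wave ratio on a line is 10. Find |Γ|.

|Γ| ≈ 0.818

|Γ| = (S − 1)/(S + 1) = (10 − 1)/(10 + 1) = 9/11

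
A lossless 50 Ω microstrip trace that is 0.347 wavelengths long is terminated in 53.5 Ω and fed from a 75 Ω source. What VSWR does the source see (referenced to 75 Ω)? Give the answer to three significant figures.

VSWR ≈ 1.54

βl = 2π × 0.347 = 125°
tan(βl) = -1.43
Z_in = Z_0·(Z_L + jZ_0·tanβl)/(Z_0 + jZ_L·tanβl) = 48.8 + j3.1 Ω
Γ_s = (Z_in − Z_s)/(Z_in + Z_s) = (-26.2 + j3.1)/(124 + j3.1), |Γ_s| = 0.214
VSWR = (1 + |Γ_s|)/(1 − |Γ_s|)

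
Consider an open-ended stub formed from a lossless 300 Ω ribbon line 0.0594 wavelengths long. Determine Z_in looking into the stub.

Z_in ≈ −j766 Ω

βl = 2π × 0.0594 = 21.4°
tan(βl) = 0.392
For an open-ended stub, Z_in = −jZ_0·cot(βl) = −jZ_0/tan(βl)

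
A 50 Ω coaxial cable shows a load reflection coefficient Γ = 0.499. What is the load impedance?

Z_L ≈ 150 Ω

Z_L = Z_0·(1 + Γ)/(1 − Γ) = 50·(1.5)/(0.501)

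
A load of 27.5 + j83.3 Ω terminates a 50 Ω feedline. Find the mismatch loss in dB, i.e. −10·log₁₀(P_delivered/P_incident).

mismatch loss ≈ 3.72 dB

Γ = (-22.5 + j83.3)/(77.5 + j83.3), |Γ| = 0.758
|Γ|² = 0.575, so P_del/P_inc = 1 − |Γ|² = 0.425
ML = −10·log₁₀(1 − |Γ|²)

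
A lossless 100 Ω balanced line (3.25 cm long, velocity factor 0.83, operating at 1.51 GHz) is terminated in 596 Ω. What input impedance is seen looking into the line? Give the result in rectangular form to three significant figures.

λ = v/f = 0.83·c / 1.51 GHz = 0.165 m
βl = 2π·l/λ = 2π × 0.197 = 71°
tan(βl) = tan(71°) = 2.9
Z_in = Z_0·(Z_L + jZ_0·tanβl)/(Z_0 + jZ_L·tanβl)
     = 100·(596 + j290)/(100 + j1730)

Z_in ≈ 18.7 − j33.4 Ω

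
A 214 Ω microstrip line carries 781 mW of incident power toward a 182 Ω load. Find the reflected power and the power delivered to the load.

P_reflected ≈ 5.1 mW; P_delivered ≈ 776 mW

Γ = (182 − 214)/(182 + 214) = -0.0808
|Γ|² = 0.00653
P_refl = |Γ|²·P_inc = 5.1 mW, P_del = (1 − |Γ|²)·P_inc = 776 mW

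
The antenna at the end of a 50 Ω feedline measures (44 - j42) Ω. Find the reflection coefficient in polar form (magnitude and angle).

Γ ≈ 0.412 ∠ -74.1°

Γ = (Z_L − Z_0)/(Z_L + Z_0) = (-6 − j42)/(94 − j42)
|Γ| = 42.4/103 = 0.412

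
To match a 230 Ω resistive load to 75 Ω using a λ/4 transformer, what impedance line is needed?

Z_qwt = √(Z_0·R_L) = √(75 × 230) = √17250

Z_qwt ≈ 131 Ω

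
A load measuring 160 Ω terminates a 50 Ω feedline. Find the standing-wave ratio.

VSWR ≈ 3.2

Γ = (160 − 50)/(160 + 50) = 0.524
VSWR = (1 + 0.524)/(1 − 0.524)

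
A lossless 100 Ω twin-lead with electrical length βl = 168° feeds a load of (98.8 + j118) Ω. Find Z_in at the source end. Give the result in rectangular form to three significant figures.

Z_in ≈ 64.2 + j88.1 Ω

tan(βl) = tan(168°) = -0.213
Z_in = Z_0·(Z_L + jZ_0·tanβl)/(Z_0 + jZ_L·tanβl)
     = 100·(98.8 + j96.7)/(125 − j21)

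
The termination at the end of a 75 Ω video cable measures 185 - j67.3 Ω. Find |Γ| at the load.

|Γ| ≈ 0.48

Γ = (Z_L − Z_0)/(Z_L + Z_0) = (110 − j67.3)/(260 − j67.3)
|Γ| = 129/269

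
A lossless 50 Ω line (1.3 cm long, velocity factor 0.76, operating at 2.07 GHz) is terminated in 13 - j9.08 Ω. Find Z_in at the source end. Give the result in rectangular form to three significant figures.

Z_in ≈ 16.9 + j28 Ω

λ = v/f = 0.76·c / 2.07 GHz = 0.11 m
βl = 2π·l/λ = 2π × 0.118 = 42.5°
tan(βl) = tan(42.5°) = 0.916
Z_in = Z_0·(Z_L + jZ_0·tanβl)/(Z_0 + jZ_L·tanβl)
     = 50·(13 + j36.7)/(58.3 + j11.9)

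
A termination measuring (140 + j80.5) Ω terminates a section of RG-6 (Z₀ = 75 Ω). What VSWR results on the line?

Γ = (Z_L − Z_0)/(Z_L + Z_0) = (65 + j80.5)/(215 + j80.5)
|Γ| = 103/230 = 0.451
VSWR = (1 + |Γ|)/(1 − |Γ|) = 1.45/0.549

VSWR ≈ 2.64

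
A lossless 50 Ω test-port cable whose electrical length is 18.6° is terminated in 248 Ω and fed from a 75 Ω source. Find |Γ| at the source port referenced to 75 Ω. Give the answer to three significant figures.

tan(βl) = 0.337
Z_in = Z_0·(Z_L + jZ_0·tanβl)/(Z_0 + jZ_L·tanβl) = 72.9 − j105 Ω
Γ_s = (Z_in − Z_s)/(Z_in + Z_s) = (-2.08 − j105)/(148 − j105), |Γ_s| = 0.579

|Γ| ≈ 0.579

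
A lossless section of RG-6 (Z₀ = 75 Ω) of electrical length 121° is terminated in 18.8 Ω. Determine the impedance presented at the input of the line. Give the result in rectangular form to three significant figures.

tan(βl) = tan(121°) = -1.66
Z_in = Z_0·(Z_L + jZ_0·tanβl)/(Z_0 + jZ_L·tanβl)
     = 75·(18.8 − j125)/(75 − j31.3)

Z_in ≈ 60.4 − j99.6 Ω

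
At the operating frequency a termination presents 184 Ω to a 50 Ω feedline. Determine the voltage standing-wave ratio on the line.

VSWR ≈ 3.68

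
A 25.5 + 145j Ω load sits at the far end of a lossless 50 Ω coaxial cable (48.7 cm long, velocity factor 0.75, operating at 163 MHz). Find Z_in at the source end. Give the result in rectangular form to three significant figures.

Z_in ≈ 2.94 + j16.6 Ω

λ = v/f = 0.75·c / 163 MHz = 1.38 m
βl = 2π·l/λ = 2π × 0.353 = 127°
tan(βl) = tan(127°) = -1.33
Z_in = Z_0·(Z_L + jZ_0·tanβl)/(Z_0 + jZ_L·tanβl)
     = 50·(25.5 + j78.7)/(242 − j33.8)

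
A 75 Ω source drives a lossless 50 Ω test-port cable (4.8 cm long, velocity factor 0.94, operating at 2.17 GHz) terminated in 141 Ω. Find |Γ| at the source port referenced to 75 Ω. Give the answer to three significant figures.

λ = v/f = 0.94·c / 2.17 GHz = 0.13 m
βl = 2π·l/λ = 2π × 0.369 = 133°
tan(βl) = -1.07
Z_in = Z_0·(Z_L + jZ_0·tanβl)/(Z_0 + jZ_L·tanβl) = 29.9 + j36.7 Ω
Γ_s = (Z_in − Z_s)/(Z_in + Z_s) = (-45.1 + j36.7)/(105 + j36.7), |Γ_s| = 0.524

|Γ| ≈ 0.524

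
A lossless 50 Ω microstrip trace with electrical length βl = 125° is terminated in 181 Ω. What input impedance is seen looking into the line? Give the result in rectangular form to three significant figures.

Z_in ≈ 19.8 + j31.2 Ω

tan(βl) = tan(125°) = -1.43
Z_in = Z_0·(Z_L + jZ_0·tanβl)/(Z_0 + jZ_L·tanβl)
     = 50·(181 − j71.4)/(50 − j258)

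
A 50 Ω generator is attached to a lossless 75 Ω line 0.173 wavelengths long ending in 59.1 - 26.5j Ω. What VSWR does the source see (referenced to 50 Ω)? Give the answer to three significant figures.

βl = 2π × 0.173 = 62.3°
tan(βl) = 1.9
Z_in = Z_0·(Z_L + jZ_0·tanβl)/(Z_0 + jZ_L·tanβl) = 54.1 + j21 Ω
Γ_s = (Z_in − Z_s)/(Z_in + Z_s) = (4.13 + j21)/(104 + j21), |Γ_s| = 0.201
VSWR = (1 + |Γ_s|)/(1 − |Γ_s|)

VSWR ≈ 1.5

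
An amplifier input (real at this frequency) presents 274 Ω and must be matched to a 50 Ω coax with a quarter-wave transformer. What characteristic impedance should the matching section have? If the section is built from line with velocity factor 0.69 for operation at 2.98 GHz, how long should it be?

Z_qwt ≈ 117 Ω; length ≈ 1.74 cm

Z_qwt = √(Z_0·R_L) = √(50 × 274) = √13700
λ = 0.69·c/f = 0.0695 m, so l = λ/4 = 0.0174 m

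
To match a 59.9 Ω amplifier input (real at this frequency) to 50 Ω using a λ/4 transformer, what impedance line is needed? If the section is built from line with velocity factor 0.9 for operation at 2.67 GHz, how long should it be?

Z_qwt = √(Z_0·R_L) = √(50 × 59.9) = √2995
λ = 0.9·c/f = 0.101 m, so l = λ/4 = 0.0253 m

Z_qwt ≈ 54.7 Ω; length ≈ 2.53 cm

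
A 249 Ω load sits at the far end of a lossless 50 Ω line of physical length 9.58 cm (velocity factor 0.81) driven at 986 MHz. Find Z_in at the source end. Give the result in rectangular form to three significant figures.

Z_in ≈ 22.9 + j54 Ω

λ = v/f = 0.81·c / 986 MHz = 0.246 m
βl = 2π·l/λ = 2π × 0.389 = 140°
tan(βl) = tan(140°) = -0.841
Z_in = Z_0·(Z_L + jZ_0·tanβl)/(Z_0 + jZ_L·tanβl)
     = 50·(249 − j42)/(50 − j209)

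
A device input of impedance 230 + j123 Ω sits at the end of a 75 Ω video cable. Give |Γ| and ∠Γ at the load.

Γ = (Z_L − Z_0)/(Z_L + Z_0) = (155 + j123)/(305 + j123)
|Γ| = 198/329 = 0.602

Γ ≈ 0.602 ∠ 16.5°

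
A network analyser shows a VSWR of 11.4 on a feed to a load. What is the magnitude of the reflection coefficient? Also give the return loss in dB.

|Γ| ≈ 0.839; return loss ≈ 1.53 dB

|Γ| = (S − 1)/(S + 1) = (11.4 − 1)/(11.4 + 1) = 10.4/12.4
RL = −20·log₁₀|Γ| = −20·log₁₀(0.839)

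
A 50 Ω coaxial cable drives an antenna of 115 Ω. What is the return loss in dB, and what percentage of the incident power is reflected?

RL ≈ 8.09 dB; 15.5% of incident power reflected

Γ = (115 − 50)/(115 + 50) = 0.394
RL = −20·log₁₀(0.394) = 8.09 dB
P_refl/P_inc = |Γ|² = 0.155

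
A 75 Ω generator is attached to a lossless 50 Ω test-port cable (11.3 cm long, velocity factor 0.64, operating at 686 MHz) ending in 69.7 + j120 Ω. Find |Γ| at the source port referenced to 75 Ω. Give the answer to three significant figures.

λ = v/f = 0.64·c / 686 MHz = 0.28 m
βl = 2π·l/λ = 2π × 0.404 = 145°
tan(βl) = -0.691
Z_in = Z_0·(Z_L + jZ_0·tanβl)/(Z_0 + jZ_L·tanβl) = 12.9 + j36.8 Ω
Γ_s = (Z_in − Z_s)/(Z_in + Z_s) = (-62.1 + j36.8)/(87.9 + j36.8), |Γ_s| = 0.758

|Γ| ≈ 0.758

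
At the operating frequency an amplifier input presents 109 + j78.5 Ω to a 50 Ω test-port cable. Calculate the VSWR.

VSWR ≈ 3.48

Γ = (Z_L − Z_0)/(Z_L + Z_0) = (59 + j78.5)/(159 + j78.5)
|Γ| = 98.2/177 = 0.554
VSWR = (1 + |Γ|)/(1 − |Γ|) = 1.55/0.446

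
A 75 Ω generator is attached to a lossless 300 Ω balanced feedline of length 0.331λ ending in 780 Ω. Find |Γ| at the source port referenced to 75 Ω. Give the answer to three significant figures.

|Γ| ≈ 0.592

βl = 2π × 0.331 = 119°
tan(βl) = -1.79
Z_in = Z_0·(Z_L + jZ_0·tanβl)/(Z_0 + jZ_L·tanβl) = 145 + j136 Ω
Γ_s = (Z_in − Z_s)/(Z_in + Z_s) = (69.6 + j136)/(220 + j136), |Γ_s| = 0.592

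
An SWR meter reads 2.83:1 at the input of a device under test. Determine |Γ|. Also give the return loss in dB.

|Γ| ≈ 0.478; return loss ≈ 6.41 dB

|Γ| = (S − 1)/(S + 1) = (2.83 − 1)/(2.83 + 1) = 1.83/3.83
RL = −20·log₁₀|Γ| = −20·log₁₀(0.478)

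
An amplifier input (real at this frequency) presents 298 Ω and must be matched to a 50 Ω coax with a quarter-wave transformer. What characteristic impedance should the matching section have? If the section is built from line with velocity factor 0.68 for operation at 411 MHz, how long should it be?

Z_qwt = √(Z_0·R_L) = √(50 × 298) = √14900
λ = 0.68·c/f = 0.496 m, so l = λ/4 = 0.124 m

Z_qwt ≈ 122 Ω; length ≈ 12.4 cm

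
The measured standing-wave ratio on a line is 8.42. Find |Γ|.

|Γ| ≈ 0.788

|Γ| = (S − 1)/(S + 1) = (8.42 − 1)/(8.42 + 1) = 7.42/9.42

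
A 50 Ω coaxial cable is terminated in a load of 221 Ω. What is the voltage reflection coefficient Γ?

Γ = (Z_L − Z_0)/(Z_L + Z_0) = (221 − 50)/(221 + 50) = 171/271

Γ = 0.631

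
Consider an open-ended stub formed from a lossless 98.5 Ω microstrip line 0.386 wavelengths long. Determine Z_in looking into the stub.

Z_in ≈ +j113 Ω

βl = 2π × 0.386 = 139°
tan(βl) = -0.871
For an open-ended stub, Z_in = −jZ_0·cot(βl) = −jZ_0/tan(βl)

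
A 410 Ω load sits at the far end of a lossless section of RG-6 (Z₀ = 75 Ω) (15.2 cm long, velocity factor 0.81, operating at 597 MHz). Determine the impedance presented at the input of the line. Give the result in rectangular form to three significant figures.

Z_in ≈ 26.1 + j68.9 Ω

λ = v/f = 0.81·c / 597 MHz = 0.407 m
βl = 2π·l/λ = 2π × 0.373 = 134°
tan(βl) = tan(134°) = -1.02
Z_in = Z_0·(Z_L + jZ_0·tanβl)/(Z_0 + jZ_L·tanβl)
     = 75·(410 − j76.5)/(75 − j418)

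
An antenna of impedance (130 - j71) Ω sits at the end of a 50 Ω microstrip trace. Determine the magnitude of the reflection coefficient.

Γ = (Z_L − Z_0)/(Z_L + Z_0) = (80 − j71)/(180 − j71)
|Γ| = 107/193

|Γ| ≈ 0.553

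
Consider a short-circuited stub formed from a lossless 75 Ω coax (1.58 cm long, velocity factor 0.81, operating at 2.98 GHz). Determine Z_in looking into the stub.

Z_in ≈ +j203 Ω

λ = v/f = 0.81·c / 2.98 GHz = 0.0815 m
βl = 2π·l/λ = 2π × 0.194 = 69.8°
tan(βl) = 2.71
For a short-circuited stub, Z_in = jZ_0·tan(βl)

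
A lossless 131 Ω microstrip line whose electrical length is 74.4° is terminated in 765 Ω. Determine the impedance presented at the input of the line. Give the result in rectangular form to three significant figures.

Z_in ≈ 24.1 − j35.4 Ω

tan(βl) = tan(74.4°) = 3.58
Z_in = Z_0·(Z_L + jZ_0·tanβl)/(Z_0 + jZ_L·tanβl)
     = 131·(765 + j469)/(131 + j2740)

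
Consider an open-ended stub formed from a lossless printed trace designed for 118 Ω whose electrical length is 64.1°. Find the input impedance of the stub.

tan(βl) = 2.06
For an open-ended stub, Z_in = −jZ_0·cot(βl) = −jZ_0/tan(βl)

Z_in ≈ −j57.3 Ω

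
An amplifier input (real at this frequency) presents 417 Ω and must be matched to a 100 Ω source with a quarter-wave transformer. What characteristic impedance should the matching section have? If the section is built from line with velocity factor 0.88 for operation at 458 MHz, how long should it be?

Z_qwt = √(Z_0·R_L) = √(100 × 417) = √41700
λ = 0.88·c/f = 0.576 m, so l = λ/4 = 0.144 m

Z_qwt ≈ 204 Ω; length ≈ 14.4 cm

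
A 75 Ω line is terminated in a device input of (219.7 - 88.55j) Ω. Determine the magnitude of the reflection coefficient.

|Γ| ≈ 0.551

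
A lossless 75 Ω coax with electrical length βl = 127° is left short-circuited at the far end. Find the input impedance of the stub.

tan(βl) = -1.33
For a short-circuited stub, Z_in = jZ_0·tan(βl)

Z_in ≈ −j99.5 Ω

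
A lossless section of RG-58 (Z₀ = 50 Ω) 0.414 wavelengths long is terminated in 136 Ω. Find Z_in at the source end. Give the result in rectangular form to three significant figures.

Z_in ≈ 50.5 + j52.4 Ω

βl = 2π × 0.414 = 149°
tan(βl) = tan(149°) = -0.6
Z_in = Z_0·(Z_L + jZ_0·tanβl)/(Z_0 + jZ_L·tanβl)
     = 50·(136 − j30)/(50 − j81.6)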